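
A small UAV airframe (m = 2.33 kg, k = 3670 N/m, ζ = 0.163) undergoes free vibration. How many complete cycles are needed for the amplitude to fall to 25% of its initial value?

Logarithmic decrement δ = 2πζ/√(1 − ζ²) = 2π × 0.1630/√(1 − 0.0266) = 1.038.
x_n/x₀ = e^(−nδ) ≤ 0.25; take ln: n ≥ ln(1/0.25)/δ = 1.386/1.038 = 1.335.
So 2 complete cycles are required.

2 cycles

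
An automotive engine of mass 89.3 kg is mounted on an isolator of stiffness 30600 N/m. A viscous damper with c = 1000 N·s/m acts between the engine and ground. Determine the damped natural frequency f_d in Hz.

ω_n = √(k/m) = √(30600/89.3) = 18.51 rad/s.
Critical damping c_c = 2√(k·m) = 2√(30600 × 89.3) = 3306 N·s/m, so ζ = c/c_c = 1000/3306 = 0.3025.
ω_d = ω_n√(1 − ζ²) = 18.51 × √(1 − 0.0915) = 17.64 rad/s.
f_d = ω_d/(2π) = 2.808 Hz.

2.81 Hz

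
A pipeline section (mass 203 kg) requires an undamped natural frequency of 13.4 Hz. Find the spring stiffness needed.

1440000 N/m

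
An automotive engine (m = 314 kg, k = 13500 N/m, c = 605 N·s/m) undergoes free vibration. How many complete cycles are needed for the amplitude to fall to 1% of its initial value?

ζ = c/(2√(km)) = 605/(2√(13500 × 314)) = 605/4118 = 0.1469.
Logarithmic decrement δ = 2πζ/√(1 − ζ²) = 2π × 0.1469/√(1 − 0.0216) = 0.9333.
x_n/x₀ = e^(−nδ) ≤ 0.01; take ln: n ≥ ln(1/0.01)/δ = 4.605/0.9333 = 4.934.
So 5 complete cycles are required.

5 cycles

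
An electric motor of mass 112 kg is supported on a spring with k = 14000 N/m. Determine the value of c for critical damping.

2500 N·s/m

c_c = 2√(k·m) = 2√(14000 × 112) = 2 × 1252 = 2504 N·s/m.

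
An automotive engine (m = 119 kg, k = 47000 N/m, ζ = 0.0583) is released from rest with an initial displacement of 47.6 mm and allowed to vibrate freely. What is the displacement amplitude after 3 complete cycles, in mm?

Logarithmic decrement δ = 2πζ/√(1 − ζ²) = 2π × 0.05830/√(1 − 0.00340) = 0.3669.
After n cycles, x_n/x₀ = e^(−nδ), so x_3 = 47.6 × e^(−3 × 0.3669) = 47.6 × 0.3326 = 15.83 mm.

15.8 mm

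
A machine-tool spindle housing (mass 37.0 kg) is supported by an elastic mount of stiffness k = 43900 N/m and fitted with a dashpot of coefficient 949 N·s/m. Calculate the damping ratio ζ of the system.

ω_n = √(k/m) = √(43900/37.0) = 34.45 rad/s.
Critical damping c_c = 2√(k·m) = 2√(43900 × 37.0) = 2549 N·s/m, so ζ = c/c_c = 949/2549 = 0.3723.

0.372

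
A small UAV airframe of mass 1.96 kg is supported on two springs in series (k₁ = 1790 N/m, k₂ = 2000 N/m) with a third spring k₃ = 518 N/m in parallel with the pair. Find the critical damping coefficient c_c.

Series pair: k_s = k₁k₂/(k₁+k₂) = (1790)(2000)/(1790 + 2000) = 944.6 N/m. In parallel with k₃: k_eq = 944.6 + 518 = 1463 N/m.
c_c = 2√(k_eq·m) = 2√(1463 × 1.96) = 2 × 53.54 = 107.1 N·s/m.

107 N·s/m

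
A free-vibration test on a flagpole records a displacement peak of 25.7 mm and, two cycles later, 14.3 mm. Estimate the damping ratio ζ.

Logarithmic decrement δ = (1/n)·ln(x₀/x_n) = (1/2)·ln(25.7/14.3) = (1/2)·ln(1.797) = 0.2931.
ζ = δ/√(4π² + δ²) = 0.2931/√(39.48 + 0.0859) = 0.2931/6.290 = 0.04660.

0.0466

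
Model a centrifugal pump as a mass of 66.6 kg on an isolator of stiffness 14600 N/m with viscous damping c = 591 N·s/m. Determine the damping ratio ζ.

ω_n = √(k/m) = √(14600/66.6) = 14.81 rad/s.
Critical damping c_c = 2√(k·m) = 2√(14600 × 66.6) = 1972 N·s/m, so ζ = c/c_c = 591/1972 = 0.2997.

0.300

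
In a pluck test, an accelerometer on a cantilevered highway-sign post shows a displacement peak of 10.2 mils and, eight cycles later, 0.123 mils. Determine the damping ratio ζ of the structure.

0.0876

Logarithmic decrement δ = (1/n)·ln(x₀/x_n) = (1/8)·ln(10.2/0.123) = (1/8)·ln(82.93) = 0.5522.
ζ = δ/√(4π² + δ²) = 0.5522/√(39.48 + 0.305) = 0.5522/6.307 = 0.08755.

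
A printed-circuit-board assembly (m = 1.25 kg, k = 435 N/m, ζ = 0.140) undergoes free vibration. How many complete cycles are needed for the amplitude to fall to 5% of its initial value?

Logarithmic decrement δ = 2πζ/√(1 − ζ²) = 2π × 0.1400/√(1 − 0.0196) = 0.8884.
x_n/x₀ = e^(−nδ) ≤ 0.05; take ln: n ≥ ln(1/0.05)/δ = 2.996/0.8884 = 3.372.
So 4 complete cycles are required.

4 cycles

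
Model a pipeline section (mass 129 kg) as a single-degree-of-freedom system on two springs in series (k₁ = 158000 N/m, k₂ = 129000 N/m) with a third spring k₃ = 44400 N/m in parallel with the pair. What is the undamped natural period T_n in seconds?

0.210 s

Series pair: k_s = k₁k₂/(k₁+k₂) = (158000)(129000)/(158000 + 129000) = 71020 N/m. In parallel with k₃: k_eq = 71020 + 44400 = 115400 N/m.
ω_n = √(k_eq/m) = √(115400/129) = √894.7 = 29.91 rad/s.
T_n = 2π/ω_n = 6.283/29.91 = 0.2101 s.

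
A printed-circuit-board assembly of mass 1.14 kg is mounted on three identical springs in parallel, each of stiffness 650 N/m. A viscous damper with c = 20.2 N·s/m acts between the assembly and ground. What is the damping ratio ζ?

0.214

Parallel springs add: k_eq = 3 × 650 = 1950 N/m.
ω_n = √(k_eq/m) = √(1950/1.14) = 41.36 rad/s.
Critical damping c_c = 2√(k_eq·m) = 2√(1950 × 1.14) = 94.30 N·s/m, so ζ = c/c_c = 20.2/94.30 = 0.2142.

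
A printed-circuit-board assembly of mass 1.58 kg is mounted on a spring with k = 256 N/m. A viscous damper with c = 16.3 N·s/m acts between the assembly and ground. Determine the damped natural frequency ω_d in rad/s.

11.6 rad/s

ω_n = √(k/m) = √(256.0/1.58) = 12.73 rad/s.
Critical damping c_c = 2√(k·m) = 2√(256.0 × 1.58) = 40.22 N·s/m, so ζ = c/c_c = 16.3/40.22 = 0.4052.
ω_d = ω_n√(1 − ζ²) = 12.73 × √(1 − 0.164) = 11.64 rad/s.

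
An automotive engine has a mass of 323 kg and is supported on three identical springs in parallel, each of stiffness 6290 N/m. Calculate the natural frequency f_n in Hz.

1.22 Hz

Parallel springs add: k_eq = 3 × 6290 = 18870 N/m.
ω_n = √(k_eq/m) = √(18870/323) = √58.42 = 7.643 rad/s.
f_n = ω_n/(2π) = 7.643/6.283 = 1.216 Hz.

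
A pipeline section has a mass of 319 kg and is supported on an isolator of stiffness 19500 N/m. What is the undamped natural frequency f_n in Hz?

1.24 Hz

ω_n = √(k/m) = √(19500/319) = √61.13 = 7.818 rad/s.
f_n = ω_n/(2π) = 7.818/6.283 = 1.244 Hz.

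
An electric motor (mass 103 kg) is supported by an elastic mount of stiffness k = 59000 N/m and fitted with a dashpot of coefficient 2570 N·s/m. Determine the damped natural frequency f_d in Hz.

ω_n = √(k/m) = √(59000/103) = 23.93 rad/s.
Critical damping c_c = 2√(k·m) = 2√(59000 × 103) = 4930 N·s/m, so ζ = c/c_c = 2570/4930 = 0.5213.
ω_d = ω_n√(1 − ζ²) = 23.93 × √(1 − 0.272) = 20.42 rad/s.
f_d = ω_d/(2π) = 3.251 Hz.

3.25 Hz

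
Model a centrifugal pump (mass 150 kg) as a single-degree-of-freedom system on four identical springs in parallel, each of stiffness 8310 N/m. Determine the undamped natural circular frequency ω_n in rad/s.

14.9 rad/s

Parallel springs add: k_eq = 4 × 8310 = 33240 N/m.
ω_n = √(k_eq/m) = √(33240/150) = √221.6 = 14.89 rad/s.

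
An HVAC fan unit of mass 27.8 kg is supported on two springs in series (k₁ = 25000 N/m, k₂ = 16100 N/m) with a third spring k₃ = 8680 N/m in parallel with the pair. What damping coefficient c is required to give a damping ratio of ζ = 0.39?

559 N·s/m

Series pair: k_s = k₁k₂/(k₁+k₂) = (25000)(16100)/(25000 + 16100) = 9793 N/m. In parallel with k₃: k_eq = 9793 + 8680 = 18470 N/m.
c_c = 2√(k_eq·m) = 2√(18470 × 27.8) = 1433 N·s/m.
c = ζ·c_c = 0.39 × 1433 = 559.0 N·s/m.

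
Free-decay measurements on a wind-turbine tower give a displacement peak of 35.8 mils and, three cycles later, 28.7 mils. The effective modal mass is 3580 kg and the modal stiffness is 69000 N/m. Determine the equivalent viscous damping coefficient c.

Logarithmic decrement δ = (1/n)·ln(x₀/x_n) = (1/3)·ln(35.8/28.7) = (1/3)·ln(1.247) = 0.07368.
ζ = δ/√(4π² + δ²) = 0.07368/√(39.48 + 0.00543) = 0.07368/6.284 = 0.01173.
c = ζ · 2√(km) = 0.01173 × 2√(69000 × 3580) = 0.01173 × 31430 = 368.6 N·s/m.

369 N·s/m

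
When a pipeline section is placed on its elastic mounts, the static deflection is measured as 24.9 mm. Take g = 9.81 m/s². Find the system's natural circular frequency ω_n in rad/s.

ω_n = √(g/δ_st) = √(9.81/0.0249) = √394.0 = 19.85 rad/s.

19.8 rad/s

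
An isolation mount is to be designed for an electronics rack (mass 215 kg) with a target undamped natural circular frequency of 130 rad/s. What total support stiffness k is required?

k = m·ω_n² = 215 × 130.0² = 215 × 16900 = 3634000 N/m.

3630000 N/m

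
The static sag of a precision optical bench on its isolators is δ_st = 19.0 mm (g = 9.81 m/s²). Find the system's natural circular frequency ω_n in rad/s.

22.7 rad/s

ω_n = √(g/δ_st) = √(9.81/0.0190) = √516.3 = 22.72 rad/s.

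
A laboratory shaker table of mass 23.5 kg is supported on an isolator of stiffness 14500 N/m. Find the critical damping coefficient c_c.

c_c = 2√(k·m) = 2√(14500 × 23.5) = 2 × 583.7 = 1167 N·s/m.

1170 N·s/m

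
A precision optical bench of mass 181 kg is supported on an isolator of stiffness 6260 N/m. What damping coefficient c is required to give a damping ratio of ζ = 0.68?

c_c = 2√(k·m) = 2√(6260 × 181) = 2129 N·s/m.
c = ζ·c_c = 0.68 × 2129 = 1448 N·s/m.

1450 N·s/m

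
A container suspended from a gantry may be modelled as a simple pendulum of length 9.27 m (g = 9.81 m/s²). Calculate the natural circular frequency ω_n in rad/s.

For a simple pendulum ω_n = √(g/L) = √(9.81/9.27) = √1.058 = 1.029 rad/s.

1.03 rad/s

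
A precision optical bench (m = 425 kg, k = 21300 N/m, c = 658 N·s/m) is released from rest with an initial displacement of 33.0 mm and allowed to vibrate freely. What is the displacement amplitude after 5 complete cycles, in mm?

ζ = c/(2√(km)) = 658/(2√(21300 × 425)) = 658/6017 = 0.1093.
Logarithmic decrement δ = 2πζ/√(1 − ζ²) = 2π × 0.1093/√(1 − 0.0120) = 0.6912.
After n cycles, x_n/x₀ = e^(−nδ), so x_5 = 33.0 × e^(−5 × 0.6912) = 33.0 × 0.03156 = 1.041 mm.

1.04 mm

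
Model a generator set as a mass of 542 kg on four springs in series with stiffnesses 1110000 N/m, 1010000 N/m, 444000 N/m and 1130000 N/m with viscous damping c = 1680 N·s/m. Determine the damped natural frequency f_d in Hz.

3.04 Hz

Series springs: 1/k_eq = 1/1110000 + 1/1010000 + 1/444000 + 1/1130000 = 5.028×10^-6, so k_eq = 198900 N/m.
ω_n = √(k_eq/m) = √(198900/542) = 19.16 rad/s.
Critical damping c_c = 2√(k_eq·m) = 2√(198900 × 542) = 20760 N·s/m, so ζ = c/c_c = 1680/20760 = 0.08091.
ω_d = ω_n√(1 − ζ²) = 19.16 × √(1 − 0.00655) = 19.09 rad/s.
f_d = ω_d/(2π) = 3.039 Hz.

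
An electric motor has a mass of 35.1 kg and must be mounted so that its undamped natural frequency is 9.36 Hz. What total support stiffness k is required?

121000 N/m

ω_n = 2πf_n = 2π × 9.36 = 58.81 rad/s.
k = m·ω_n² = 35.1 × 58.81² = 35.1 × 3459 = 121400 N/m.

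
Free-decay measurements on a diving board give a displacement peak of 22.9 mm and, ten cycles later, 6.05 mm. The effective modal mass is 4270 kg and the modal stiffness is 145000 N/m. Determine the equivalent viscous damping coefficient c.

1050 N·s/m

Logarithmic decrement δ = (1/n)·ln(x₀/x_n) = (1/10)·ln(22.9/6.05) = (1/10)·ln(3.785) = 0.1331.
ζ = δ/√(4π² + δ²) = 0.1331/√(39.48 + 0.0177) = 0.1331/6.285 = 0.02118.
c = ζ · 2√(km) = 0.02118 × 2√(145000 × 4270) = 0.02118 × 49770 = 1054 N·s/m.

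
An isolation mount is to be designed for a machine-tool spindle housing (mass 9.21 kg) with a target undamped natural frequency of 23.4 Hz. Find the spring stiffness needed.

ω_n = 2πf_n = 2π × 23.4 = 147.0 rad/s.
k = m·ω_n² = 9.21 × 147.0² = 9.21 × 21620 = 199100 N/m.

199000 N/m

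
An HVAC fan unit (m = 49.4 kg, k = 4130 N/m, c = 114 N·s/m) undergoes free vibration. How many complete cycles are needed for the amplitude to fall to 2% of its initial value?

5 cycles

ζ = c/(2√(km)) = 114/(2√(4130 × 49.4)) = 114/903.4 = 0.1262.
Logarithmic decrement δ = 2πζ/√(1 − ζ²) = 2π × 0.1262/√(1 − 0.0159) = 0.7993.
x_n/x₀ = e^(−nδ) ≤ 0.02; take ln: n ≥ ln(1/0.02)/δ = 3.912/0.7993 = 4.894.
So 5 complete cycles are required.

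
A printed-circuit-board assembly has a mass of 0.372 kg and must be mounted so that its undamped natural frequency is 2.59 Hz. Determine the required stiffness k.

98.5 N/m

ω_n = 2πf_n = 2π × 2.59 = 16.27 rad/s.
k = m·ω_n² = 0.372 × 16.27² = 0.372 × 264.8 = 98.51 N/m.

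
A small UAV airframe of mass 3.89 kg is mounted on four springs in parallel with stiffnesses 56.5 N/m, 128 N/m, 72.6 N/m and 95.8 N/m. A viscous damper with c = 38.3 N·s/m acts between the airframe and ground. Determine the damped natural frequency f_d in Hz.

1.30 Hz

Parallel springs add: k_eq = 56.5 + 128 + 72.6 + 95.8 = 352.9 N/m.
ω_n = √(k_eq/m) = √(352.9/3.89) = 9.525 rad/s.
Critical damping c_c = 2√(k_eq·m) = 2√(352.9 × 3.89) = 74.10 N·s/m, so ζ = c/c_c = 38.3/74.10 = 0.5169.
ω_d = ω_n√(1 − ζ²) = 9.525 × √(1 − 0.267) = 8.154 rad/s.
f_d = ω_d/(2π) = 1.298 Hz.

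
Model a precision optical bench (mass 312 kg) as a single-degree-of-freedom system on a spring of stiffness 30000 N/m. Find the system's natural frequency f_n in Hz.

ω_n = √(k/m) = √(30000/312) = √96.15 = 9.806 rad/s.
f_n = ω_n/(2π) = 9.806/6.283 = 1.561 Hz.

1.56 Hz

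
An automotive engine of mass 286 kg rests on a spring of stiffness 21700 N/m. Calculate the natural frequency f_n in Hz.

1.39 Hz

ω_n = √(k/m) = √(21700/286) = √75.87 = 8.711 rad/s.
f_n = ω_n/(2π) = 8.711/6.283 = 1.386 Hz.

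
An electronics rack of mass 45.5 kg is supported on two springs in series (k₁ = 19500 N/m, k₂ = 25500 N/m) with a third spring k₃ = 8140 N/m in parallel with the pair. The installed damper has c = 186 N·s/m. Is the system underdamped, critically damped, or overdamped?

Series pair: k_s = k₁k₂/(k₁+k₂) = (19500)(25500)/(19500 + 25500) = 11050 N/m. In parallel with k₃: k_eq = 11050 + 8140 = 19190 N/m.
c_c = 2√(k_eq·m) = 1869 N·s/m; ζ = c/c_c = 186/1869 = 0.0995.
Since ζ < 1 the system is underdamped.

underdamped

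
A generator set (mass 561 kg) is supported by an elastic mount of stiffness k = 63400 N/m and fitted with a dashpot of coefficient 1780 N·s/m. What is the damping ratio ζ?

ω_n = √(k/m) = √(63400/561) = 10.63 rad/s.
Critical damping c_c = 2√(k·m) = 2√(63400 × 561) = 11930 N·s/m, so ζ = c/c_c = 1780/11930 = 0.1492.

0.149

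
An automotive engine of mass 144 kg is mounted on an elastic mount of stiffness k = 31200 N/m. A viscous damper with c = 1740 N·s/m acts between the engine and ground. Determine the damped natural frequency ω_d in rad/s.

ω_n = √(k/m) = √(31200/144) = 14.72 rad/s.
Critical damping c_c = 2√(k·m) = 2√(31200 × 144) = 4239 N·s/m, so ζ = c/c_c = 1740/4239 = 0.4105.
ω_d = ω_n√(1 − ζ²) = 14.72 × √(1 − 0.168) = 13.42 rad/s.

13.4 rad/s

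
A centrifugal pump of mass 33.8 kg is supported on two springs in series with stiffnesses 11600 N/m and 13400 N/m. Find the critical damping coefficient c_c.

917 N·s/m

Series springs: 1/k_eq = 1/11600 + 1/13400 = 0.0001608, so k_eq = 6218 N/m.
c_c = 2√(k_eq·m) = 2√(6218 × 33.8) = 2 × 458.4 = 916.9 N·s/m.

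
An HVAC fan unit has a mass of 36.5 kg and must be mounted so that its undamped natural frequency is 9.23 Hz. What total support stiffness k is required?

ω_n = 2πf_n = 2π × 9.23 = 57.99 rad/s.
k = m·ω_n² = 36.5 × 57.99² = 36.5 × 3363 = 122800 N/m.

123000 N/m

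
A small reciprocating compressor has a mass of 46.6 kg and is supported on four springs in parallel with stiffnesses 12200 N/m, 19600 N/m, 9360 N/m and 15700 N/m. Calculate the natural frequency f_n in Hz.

5.56 Hz

Parallel springs add: k_eq = 12200 + 19600 + 9360 + 15700 = 56860 N/m.
ω_n = √(k_eq/m) = √(56860/46.6) = √1220 = 34.93 rad/s.
f_n = ω_n/(2π) = 34.93/6.283 = 5.559 Hz.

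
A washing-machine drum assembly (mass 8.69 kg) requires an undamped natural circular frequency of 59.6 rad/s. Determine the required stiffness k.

30900 N/m

k = m·ω_n² = 8.69 × 59.60² = 8.69 × 3552 = 30870 N/m.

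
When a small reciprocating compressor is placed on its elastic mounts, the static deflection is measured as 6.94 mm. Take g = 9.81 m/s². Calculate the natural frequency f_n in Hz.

5.98 Hz

ω_n = √(g/δ_st) = √(9.81/0.00694) = √1414 = 37.60 rad/s.
f_n = ω_n/(2π) = 37.60/6.283 = 5.984 Hz.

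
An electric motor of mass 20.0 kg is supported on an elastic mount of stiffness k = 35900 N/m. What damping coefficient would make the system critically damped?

1690 N·s/m

c_c = 2√(k·m) = 2√(35900 × 20.0) = 2 × 847.3 = 1695 N·s/m.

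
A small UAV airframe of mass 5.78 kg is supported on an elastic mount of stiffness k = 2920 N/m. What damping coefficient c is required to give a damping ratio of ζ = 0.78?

c_c = 2√(k·m) = 2√(2920 × 5.78) = 259.8 N·s/m.
c = ζ·c_c = 0.78 × 259.8 = 202.7 N·s/m.

203 N·s/m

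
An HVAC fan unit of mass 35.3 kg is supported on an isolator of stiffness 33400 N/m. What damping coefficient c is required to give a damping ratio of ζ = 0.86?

1870 N·s/m

c_c = 2√(k·m) = 2√(33400 × 35.3) = 2172 N·s/m.
c = ζ·c_c = 0.86 × 2172 = 1868 N·s/m.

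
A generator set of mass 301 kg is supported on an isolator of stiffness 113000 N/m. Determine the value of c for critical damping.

11700 N·s/m

c_c = 2√(k·m) = 2√(113000 × 301) = 2 × 5832 = 11660 N·s/m.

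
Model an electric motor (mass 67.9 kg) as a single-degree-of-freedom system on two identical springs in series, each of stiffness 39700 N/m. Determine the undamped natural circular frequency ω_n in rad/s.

Series springs: 1/k_eq = 2/39700, so k_eq = 39700/2 = 19850 N/m.
ω_n = √(k_eq/m) = √(19850/67.9) = √292.3 = 17.10 rad/s.

17.1 rad/s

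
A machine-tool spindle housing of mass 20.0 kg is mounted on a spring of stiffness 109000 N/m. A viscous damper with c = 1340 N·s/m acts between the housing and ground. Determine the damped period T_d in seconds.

ω_n = √(k/m) = √(109000/20.0) = 73.82 rad/s.
Critical damping c_c = 2√(k·m) = 2√(109000 × 20.0) = 2953 N·s/m, so ζ = c/c_c = 1340/2953 = 0.4538.
ω_d = ω_n√(1 − ζ²) = 73.82 × √(1 − 0.206) = 65.79 rad/s.
T_d = 2π/ω_d = 0.09551 s.

0.0955 s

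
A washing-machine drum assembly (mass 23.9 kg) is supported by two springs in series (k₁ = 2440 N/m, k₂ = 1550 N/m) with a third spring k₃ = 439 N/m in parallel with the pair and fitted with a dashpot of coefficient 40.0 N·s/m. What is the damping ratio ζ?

Series pair: k_s = k₁k₂/(k₁+k₂) = (2440)(1550)/(2440 + 1550) = 947.9 N/m. In parallel with k₃: k_eq = 947.9 + 439 = 1387 N/m.
ω_n = √(k_eq/m) = √(1387/23.9) = 7.618 rad/s.
Critical damping c_c = 2√(k_eq·m) = 2√(1387 × 23.9) = 364.1 N·s/m, so ζ = c/c_c = 40.0/364.1 = 0.1099.

0.110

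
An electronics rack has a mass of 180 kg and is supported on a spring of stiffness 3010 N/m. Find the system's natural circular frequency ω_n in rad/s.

4.09 rad/s

ω_n = √(k/m) = √(3010/180) = √16.72 = 4.089 rad/s.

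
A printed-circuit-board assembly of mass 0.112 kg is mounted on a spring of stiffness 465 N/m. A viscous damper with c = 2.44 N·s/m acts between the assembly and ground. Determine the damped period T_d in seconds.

ω_n = √(k/m) = √(465.0/0.112) = 64.43 rad/s.
Critical damping c_c = 2√(k·m) = 2√(465.0 × 0.112) = 14.43 N·s/m, so ζ = c/c_c = 2.44/14.43 = 0.1691.
ω_d = ω_n√(1 − ζ²) = 64.43 × √(1 − 0.0286) = 63.51 rad/s.
T_d = 2π/ω_d = 0.09894 s.

0.0989 s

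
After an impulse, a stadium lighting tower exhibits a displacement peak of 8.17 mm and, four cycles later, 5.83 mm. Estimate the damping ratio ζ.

0.0134

Logarithmic decrement δ = (1/n)·ln(x₀/x_n) = (1/4)·ln(8.17/5.83) = (1/4)·ln(1.401) = 0.08436.
ζ = δ/√(4π² + δ²) = 0.08436/√(39.48 + 0.00712) = 0.08436/6.284 = 0.01343.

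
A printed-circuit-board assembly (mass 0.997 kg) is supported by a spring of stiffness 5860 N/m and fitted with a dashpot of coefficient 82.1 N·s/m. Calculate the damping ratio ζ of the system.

0.537

ω_n = √(k/m) = √(5860/0.997) = 76.67 rad/s.
Critical damping c_c = 2√(k·m) = 2√(5860 × 0.997) = 152.9 N·s/m, so ζ = c/c_c = 82.1/152.9 = 0.5371.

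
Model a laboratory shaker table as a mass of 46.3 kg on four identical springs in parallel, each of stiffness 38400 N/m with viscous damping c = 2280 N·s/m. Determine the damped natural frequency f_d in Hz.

8.29 Hz

Parallel springs add: k_eq = 4 × 38400 = 153600 N/m.
ω_n = √(k_eq/m) = √(153600/46.3) = 57.60 rad/s.
Critical damping c_c = 2√(k_eq·m) = 2√(153600 × 46.3) = 5334 N·s/m, so ζ = c/c_c = 2280/5334 = 0.4275.
ω_d = ω_n√(1 − ζ²) = 57.60 × √(1 − 0.183) = 52.07 rad/s.
f_d = ω_d/(2π) = 8.287 Hz.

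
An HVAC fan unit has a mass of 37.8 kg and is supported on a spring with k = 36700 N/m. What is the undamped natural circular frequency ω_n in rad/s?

ω_n = √(k/m) = √(36700/37.8) = √970.9 = 31.16 rad/s.

31.2 rad/s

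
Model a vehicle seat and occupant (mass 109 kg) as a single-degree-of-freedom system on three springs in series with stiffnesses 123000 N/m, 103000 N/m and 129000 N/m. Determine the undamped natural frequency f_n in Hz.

3.01 Hz

Series springs: 1/k_eq = 1/123000 + 1/103000 + 1/129000 = 2.559×10^-5, so k_eq = 39080 N/m.
ω_n = √(k_eq/m) = √(39080/109) = √358.5 = 18.93 rad/s.
f_n = ω_n/(2π) = 18.93/6.283 = 3.013 Hz.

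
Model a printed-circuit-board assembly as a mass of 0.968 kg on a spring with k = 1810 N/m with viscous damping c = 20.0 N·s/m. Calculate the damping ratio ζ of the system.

0.239

ω_n = √(k/m) = √(1810/0.968) = 43.24 rad/s.
Critical damping c_c = 2√(k·m) = 2√(1810 × 0.968) = 83.72 N·s/m, so ζ = c/c_c = 20.0/83.72 = 0.2389.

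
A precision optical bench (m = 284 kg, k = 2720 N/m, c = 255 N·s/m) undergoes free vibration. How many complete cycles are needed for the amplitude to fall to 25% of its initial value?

2 cycles

ζ = c/(2√(km)) = 255/(2√(2720 × 284)) = 255/1758 = 0.1451.
Logarithmic decrement δ = 2πζ/√(1 − ζ²) = 2π × 0.1451/√(1 − 0.0210) = 0.9212.
x_n/x₀ = e^(−nδ) ≤ 0.25; take ln: n ≥ ln(1/0.25)/δ = 1.386/0.9212 = 1.505.
So 2 complete cycles are required.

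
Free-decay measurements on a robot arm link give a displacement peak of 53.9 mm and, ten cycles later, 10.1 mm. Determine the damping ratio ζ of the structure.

0.0266

Logarithmic decrement δ = (1/n)·ln(x₀/x_n) = (1/10)·ln(53.9/10.1) = (1/10)·ln(5.337) = 0.1675.
ζ = δ/√(4π² + δ²) = 0.1675/√(39.48 + 0.0280) = 0.1675/6.285 = 0.02664.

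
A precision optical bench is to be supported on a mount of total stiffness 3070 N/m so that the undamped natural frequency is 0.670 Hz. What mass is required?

ω_n = 2πf_n = 2π × 0.670 = 4.210 rad/s.
m = k/ω_n² = 3070/4.210² = 3070/17.72 = 173.2 kg.

173 kg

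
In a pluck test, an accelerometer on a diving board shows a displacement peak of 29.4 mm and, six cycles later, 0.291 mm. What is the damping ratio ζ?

0.122

Logarithmic decrement δ = (1/n)·ln(x₀/x_n) = (1/6)·ln(29.4/0.291) = (1/6)·ln(101.0) = 0.7692.
ζ = δ/√(4π² + δ²) = 0.7692/√(39.48 + 0.592) = 0.7692/6.330 = 0.1215.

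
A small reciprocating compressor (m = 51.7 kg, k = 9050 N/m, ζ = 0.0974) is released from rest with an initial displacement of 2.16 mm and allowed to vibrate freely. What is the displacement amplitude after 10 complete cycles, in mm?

Logarithmic decrement δ = 2πζ/√(1 − ζ²) = 2π × 0.09740/√(1 − 0.00949) = 0.6149.
After n cycles, x_n/x₀ = e^(−nδ), so x_10 = 2.16 × e^(−10 × 0.6149) = 2.16 × 0.002135 = 0.004613 mm.

0.00461 mm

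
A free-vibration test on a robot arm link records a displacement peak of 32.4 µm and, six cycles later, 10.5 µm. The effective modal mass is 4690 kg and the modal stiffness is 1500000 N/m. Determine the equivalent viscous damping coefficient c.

5010 N·s/m

Logarithmic decrement δ = (1/n)·ln(x₀/x_n) = (1/6)·ln(32.4/10.5) = (1/6)·ln(3.086) = 0.1878.
ζ = δ/√(4π² + δ²) = 0.1878/√(39.48 + 0.0353) = 0.1878/6.286 = 0.02988.
c = ζ · 2√(km) = 0.02988 × 2√(1500000 × 4690) = 0.02988 × 167700 = 5012 N·s/m.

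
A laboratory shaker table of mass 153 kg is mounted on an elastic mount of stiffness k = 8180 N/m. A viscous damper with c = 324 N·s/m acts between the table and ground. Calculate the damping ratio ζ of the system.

0.145

ω_n = √(k/m) = √(8180/153) = 7.312 rad/s.
Critical damping c_c = 2√(k·m) = 2√(8180 × 153) = 2237 N·s/m, so ζ = c/c_c = 324/2237 = 0.1448.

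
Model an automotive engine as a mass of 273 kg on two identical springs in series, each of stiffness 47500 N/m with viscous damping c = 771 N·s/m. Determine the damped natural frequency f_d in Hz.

1.47 Hz

Series springs: 1/k_eq = 2/47500, so k_eq = 47500/2 = 23750 N/m.
ω_n = √(k_eq/m) = √(23750/273) = 9.327 rad/s.
Critical damping c_c = 2√(k_eq·m) = 2√(23750 × 273) = 5093 N·s/m, so ζ = c/c_c = 771/5093 = 0.1514.
ω_d = ω_n√(1 − ζ²) = 9.327 × √(1 − 0.0229) = 9.220 rad/s.
f_d = ω_d/(2π) = 1.467 Hz.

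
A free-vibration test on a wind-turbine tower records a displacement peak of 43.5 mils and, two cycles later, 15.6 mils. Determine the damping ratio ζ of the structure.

Logarithmic decrement δ = (1/n)·ln(x₀/x_n) = (1/2)·ln(43.5/15.6) = (1/2)·ln(2.788) = 0.5127.
ζ = δ/√(4π² + δ²) = 0.5127/√(39.48 + 0.263) = 0.5127/6.304 = 0.08134.

0.0813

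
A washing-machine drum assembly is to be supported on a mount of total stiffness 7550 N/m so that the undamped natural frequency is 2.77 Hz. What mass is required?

24.9 kg

ω_n = 2πf_n = 2π × 2.77 = 17.40 rad/s.
m = k/ω_n² = 7550/17.40² = 7550/302.9 = 24.92 kg.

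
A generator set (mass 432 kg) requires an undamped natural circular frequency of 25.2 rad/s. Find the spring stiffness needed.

k = m·ω_n² = 432 × 25.20² = 432 × 635.0 = 274300 N/m.

274000 N/m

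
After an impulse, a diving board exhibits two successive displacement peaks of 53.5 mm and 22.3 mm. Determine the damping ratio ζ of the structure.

Logarithmic decrement δ = (1/n)·ln(x₀/x_n) = (1/1)·ln(53.5/22.3) = (1/1)·ln(2.399) = 0.8751.
ζ = δ/√(4π² + δ²) = 0.8751/√(39.48 + 0.766) = 0.8751/6.344 = 0.1379.

0.138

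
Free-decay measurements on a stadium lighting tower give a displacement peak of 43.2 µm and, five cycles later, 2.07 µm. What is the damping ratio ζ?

0.0963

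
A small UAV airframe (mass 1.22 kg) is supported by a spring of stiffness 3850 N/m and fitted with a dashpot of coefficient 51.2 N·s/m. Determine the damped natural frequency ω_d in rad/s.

52.1 rad/s

ω_n = √(k/m) = √(3850/1.22) = 56.18 rad/s.
Critical damping c_c = 2√(k·m) = 2√(3850 × 1.22) = 137.1 N·s/m, so ζ = c/c_c = 51.2/137.1 = 0.3735.
ω_d = ω_n√(1 − ζ²) = 56.18 × √(1 − 0.140) = 52.11 rad/s.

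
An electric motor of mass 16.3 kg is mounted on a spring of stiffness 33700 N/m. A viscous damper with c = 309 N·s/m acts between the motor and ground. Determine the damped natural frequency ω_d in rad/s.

44.5 rad/s

ω_n = √(k/m) = √(33700/16.3) = 45.47 rad/s.
Critical damping c_c = 2√(k·m) = 2√(33700 × 16.3) = 1482 N·s/m, so ζ = c/c_c = 309/1482 = 0.2085.
ω_d = ω_n√(1 − ζ²) = 45.47 × √(1 − 0.0435) = 44.47 rad/s.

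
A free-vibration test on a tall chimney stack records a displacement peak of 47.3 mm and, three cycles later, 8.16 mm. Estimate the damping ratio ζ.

Logarithmic decrement δ = (1/n)·ln(x₀/x_n) = (1/3)·ln(47.3/8.16) = (1/3)·ln(5.797) = 0.5858.
ζ = δ/√(4π² + δ²) = 0.5858/√(39.48 + 0.343) = 0.5858/6.310 = 0.09282.

0.0928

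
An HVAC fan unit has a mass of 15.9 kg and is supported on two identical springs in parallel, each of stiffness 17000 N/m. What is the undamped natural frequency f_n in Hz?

7.36 Hz

Parallel springs add: k_eq = 2 × 17000 = 34000 N/m.
ω_n = √(k_eq/m) = √(34000/15.9) = √2138 = 46.24 rad/s.
f_n = ω_n/(2π) = 46.24/6.283 = 7.360 Hz.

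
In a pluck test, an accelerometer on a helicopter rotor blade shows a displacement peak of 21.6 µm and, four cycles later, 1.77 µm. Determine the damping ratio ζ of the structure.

0.0991

Logarithmic decrement δ = (1/n)·ln(x₀/x_n) = (1/4)·ln(21.6/1.77) = (1/4)·ln(12.20) = 0.6254.
ζ = δ/√(4π² + δ²) = 0.6254/√(39.48 + 0.391) = 0.6254/6.314 = 0.09905.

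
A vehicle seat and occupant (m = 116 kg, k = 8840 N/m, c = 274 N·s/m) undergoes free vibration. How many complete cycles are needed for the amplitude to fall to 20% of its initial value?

2 cycles

ζ = c/(2√(km)) = 274/(2√(8840 × 116)) = 274/2025 = 0.1353.
Logarithmic decrement δ = 2πζ/√(1 − ζ²) = 2π × 0.1353/√(1 − 0.0183) = 0.8579.
x_n/x₀ = e^(−nδ) ≤ 0.2; take ln: n ≥ ln(1/0.2)/δ = 1.609/0.8579 = 1.876.
So 2 complete cycles are required.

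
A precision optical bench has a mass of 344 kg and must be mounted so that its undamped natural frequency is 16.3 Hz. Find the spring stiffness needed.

3610000 N/m

ω_n = 2πf_n = 2π × 16.3 = 102.4 rad/s.
k = m·ω_n² = 344 × 102.4² = 344 × 10490 = 3608000 N/m.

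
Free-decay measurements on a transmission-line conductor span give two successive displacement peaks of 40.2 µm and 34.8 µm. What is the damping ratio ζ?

0.0230

Logarithmic decrement δ = (1/n)·ln(x₀/x_n) = (1/1)·ln(40.2/34.8) = (1/1)·ln(1.155) = 0.1442.
ζ = δ/√(4π² + δ²) = 0.1442/√(39.48 + 0.0208) = 0.1442/6.285 = 0.02295.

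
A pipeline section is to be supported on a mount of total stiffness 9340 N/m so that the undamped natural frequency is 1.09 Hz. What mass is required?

ω_n = 2πf_n = 2π × 1.09 = 6.849 rad/s.
m = k/ω_n² = 9340/6.849² = 9340/46.90 = 199.1 kg.

199 kg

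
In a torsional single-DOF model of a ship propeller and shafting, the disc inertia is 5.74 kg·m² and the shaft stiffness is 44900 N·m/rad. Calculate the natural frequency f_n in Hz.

14.1 Hz

ω_n = √(k_t/J) = √(44900/5.74) = √7822 = 88.44 rad/s.
f_n = ω_n/(2π) = 88.44/6.283 = 14.08 Hz.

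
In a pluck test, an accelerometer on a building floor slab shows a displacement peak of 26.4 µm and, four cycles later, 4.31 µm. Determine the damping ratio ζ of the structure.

0.0719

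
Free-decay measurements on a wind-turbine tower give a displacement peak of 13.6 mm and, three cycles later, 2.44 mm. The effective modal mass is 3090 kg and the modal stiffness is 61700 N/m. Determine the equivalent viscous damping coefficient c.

2510 N·s/m

Logarithmic decrement δ = (1/n)·ln(x₀/x_n) = (1/3)·ln(13.6/2.44) = (1/3)·ln(5.574) = 0.5727.
ζ = δ/√(4π² + δ²) = 0.5727/√(39.48 + 0.328) = 0.5727/6.309 = 0.09077.
c = ζ · 2√(km) = 0.09077 × 2√(61700 × 3090) = 0.09077 × 27620 = 2507 N·s/m.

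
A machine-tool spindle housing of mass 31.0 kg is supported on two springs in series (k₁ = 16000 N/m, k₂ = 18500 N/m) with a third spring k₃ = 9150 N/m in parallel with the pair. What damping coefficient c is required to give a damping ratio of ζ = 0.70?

Series pair: k_s = k₁k₂/(k₁+k₂) = (16000)(18500)/(16000 + 18500) = 8580 N/m. In parallel with k₃: k_eq = 8580 + 9150 = 17730 N/m.
c_c = 2√(k_eq·m) = 2√(17730 × 31.0) = 1483 N·s/m.
c = ζ·c_c = 0.70 × 1483 = 1038 N·s/m.

1040 N·s/m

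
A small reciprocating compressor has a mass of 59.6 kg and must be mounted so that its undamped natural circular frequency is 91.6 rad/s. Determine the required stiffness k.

500000 N/m

k = m·ω_n² = 59.6 × 91.60² = 59.6 × 8391 = 500100 N/m.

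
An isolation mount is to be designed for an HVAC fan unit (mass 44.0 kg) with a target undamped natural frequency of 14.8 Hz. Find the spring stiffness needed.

380000 N/m

ω_n = 2πf_n = 2π × 14.8 = 92.99 rad/s.
k = m·ω_n² = 44.0 × 92.99² = 44.0 × 8647 = 380500 N/m.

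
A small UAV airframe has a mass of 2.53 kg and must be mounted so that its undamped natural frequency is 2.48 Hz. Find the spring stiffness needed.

614 N/m

ω_n = 2πf_n = 2π × 2.48 = 15.58 rad/s.
k = m·ω_n² = 2.53 × 15.58² = 2.53 × 242.8 = 614.3 N/m.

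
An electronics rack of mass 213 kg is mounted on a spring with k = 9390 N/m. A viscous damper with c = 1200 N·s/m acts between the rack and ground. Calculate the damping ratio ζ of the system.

0.424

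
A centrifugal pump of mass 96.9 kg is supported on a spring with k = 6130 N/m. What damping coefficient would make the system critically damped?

c_c = 2√(k·m) = 2√(6130 × 96.9) = 2 × 770.7 = 1541 N·s/m.

1540 N·s/m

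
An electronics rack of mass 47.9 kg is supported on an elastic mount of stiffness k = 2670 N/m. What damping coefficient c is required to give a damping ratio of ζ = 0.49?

c_c = 2√(k·m) = 2√(2670 × 47.9) = 715.2 N·s/m.
c = ζ·c_c = 0.49 × 715.2 = 350.5 N·s/m.

350 N·s/m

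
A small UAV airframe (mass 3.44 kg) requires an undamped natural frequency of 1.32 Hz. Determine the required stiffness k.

ω_n = 2πf_n = 2π × 1.32 = 8.294 rad/s.
k = m·ω_n² = 3.44 × 8.294² = 3.44 × 68.79 = 236.6 N/m.

237 N/m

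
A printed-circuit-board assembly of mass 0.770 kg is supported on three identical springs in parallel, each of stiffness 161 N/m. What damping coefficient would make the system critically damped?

38.6 N·s/m

Parallel springs add: k_eq = 3 × 161 = 483.0 N/m.
c_c = 2√(k_eq·m) = 2√(483.0 × 0.770) = 2 × 19.28 = 38.57 N·s/m.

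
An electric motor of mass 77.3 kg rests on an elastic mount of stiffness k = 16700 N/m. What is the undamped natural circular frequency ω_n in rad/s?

ω_n = √(k/m) = √(16700/77.3) = √216.0 = 14.70 rad/s.

14.7 rad/s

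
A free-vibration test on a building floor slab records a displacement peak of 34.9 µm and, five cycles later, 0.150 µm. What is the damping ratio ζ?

0.171

Logarithmic decrement δ = (1/n)·ln(x₀/x_n) = (1/5)·ln(34.9/0.150) = (1/5)·ln(232.7) = 1.090.
ζ = δ/√(4π² + δ²) = 1.090/√(39.48 + 1.19) = 1.090/6.377 = 0.1709.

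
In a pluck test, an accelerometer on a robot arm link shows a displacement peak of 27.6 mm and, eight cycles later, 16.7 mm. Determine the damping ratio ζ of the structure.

Logarithmic decrement δ = (1/n)·ln(x₀/x_n) = (1/8)·ln(27.6/16.7) = (1/8)·ln(1.653) = 0.06280.
ζ = δ/√(4π² + δ²) = 0.06280/√(39.48 + 0.00394) = 0.06280/6.283 = 0.009995.

0.00999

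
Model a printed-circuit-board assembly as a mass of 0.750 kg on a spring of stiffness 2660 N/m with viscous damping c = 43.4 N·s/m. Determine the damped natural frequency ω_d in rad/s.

52.1 rad/s

ω_n = √(k/m) = √(2660/0.750) = 59.55 rad/s.
Critical damping c_c = 2√(k·m) = 2√(2660 × 0.750) = 89.33 N·s/m, so ζ = c/c_c = 43.4/89.33 = 0.4858.
ω_d = ω_n√(1 − ζ²) = 59.55 × √(1 − 0.236) = 52.05 rad/s.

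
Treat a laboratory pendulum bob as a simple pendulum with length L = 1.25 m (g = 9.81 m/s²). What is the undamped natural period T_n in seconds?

2.24 s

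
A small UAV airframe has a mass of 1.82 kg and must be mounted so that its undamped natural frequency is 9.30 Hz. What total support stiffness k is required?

6210 N/m

ω_n = 2πf_n = 2π × 9.30 = 58.43 rad/s.
k = m·ω_n² = 1.82 × 58.43² = 1.82 × 3414 = 6214 N/m.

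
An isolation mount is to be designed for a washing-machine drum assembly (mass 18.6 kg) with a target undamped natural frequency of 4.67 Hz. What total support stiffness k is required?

16000 N/m

ω_n = 2πf_n = 2π × 4.67 = 29.34 rad/s.
k = m·ω_n² = 18.6 × 29.34² = 18.6 × 861.0 = 16010 N/m.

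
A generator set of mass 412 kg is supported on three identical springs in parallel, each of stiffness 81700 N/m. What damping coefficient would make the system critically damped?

20100 N·s/m

Parallel springs add: k_eq = 3 × 81700 = 245100 N/m.
c_c = 2√(k_eq·m) = 2√(245100 × 412) = 2 × 10050 = 20100 N·s/m.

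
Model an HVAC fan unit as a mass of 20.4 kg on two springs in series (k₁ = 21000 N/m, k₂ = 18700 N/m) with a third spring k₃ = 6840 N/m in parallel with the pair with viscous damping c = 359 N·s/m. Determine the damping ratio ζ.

0.307

Series pair: k_s = k₁k₂/(k₁+k₂) = (21000)(18700)/(21000 + 18700) = 9892 N/m. In parallel with k₃: k_eq = 9892 + 6840 = 16730 N/m.
ω_n = √(k_eq/m) = √(16730/20.4) = 28.64 rad/s.
Critical damping c_c = 2√(k_eq·m) = 2√(16730 × 20.4) = 1168 N·s/m, so ζ = c/c_c = 359/1168 = 0.3072.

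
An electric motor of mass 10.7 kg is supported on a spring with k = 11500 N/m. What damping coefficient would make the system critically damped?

702 N·s/m

c_c = 2√(k·m) = 2√(11500 × 10.7) = 2 × 350.8 = 701.6 N·s/m.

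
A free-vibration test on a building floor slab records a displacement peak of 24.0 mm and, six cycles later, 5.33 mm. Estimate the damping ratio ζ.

Logarithmic decrement δ = (1/n)·ln(x₀/x_n) = (1/6)·ln(24.0/5.33) = (1/6)·ln(4.503) = 0.2508.
ζ = δ/√(4π² + δ²) = 0.2508/√(39.48 + 0.0629) = 0.2508/6.288 = 0.03988.

0.0399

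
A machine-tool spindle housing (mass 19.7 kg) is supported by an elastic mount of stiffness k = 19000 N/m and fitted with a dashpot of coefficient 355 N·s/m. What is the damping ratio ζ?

0.290

ω_n = √(k/m) = √(19000/19.7) = 31.06 rad/s.
Critical damping c_c = 2√(k·m) = 2√(19000 × 19.7) = 1224 N·s/m, so ζ = c/c_c = 355/1224 = 0.2901.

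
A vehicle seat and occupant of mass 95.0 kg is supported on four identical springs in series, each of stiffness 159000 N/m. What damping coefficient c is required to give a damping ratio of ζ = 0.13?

505 N·s/m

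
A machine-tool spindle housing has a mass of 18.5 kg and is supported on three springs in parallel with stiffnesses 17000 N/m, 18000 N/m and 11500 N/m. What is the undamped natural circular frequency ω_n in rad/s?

50.1 rad/s

Parallel springs add: k_eq = 17000 + 18000 + 11500 = 46500 N/m.
ω_n = √(k_eq/m) = √(46500/18.5) = √2514 = 50.13 rad/s.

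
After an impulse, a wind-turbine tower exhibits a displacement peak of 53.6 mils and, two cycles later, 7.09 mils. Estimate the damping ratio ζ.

Logarithmic decrement δ = (1/n)·ln(x₀/x_n) = (1/2)·ln(53.6/7.09) = (1/2)·ln(7.560) = 1.011.
ζ = δ/√(4π² + δ²) = 1.011/√(39.48 + 1.02) = 1.011/6.364 = 0.1589.

0.159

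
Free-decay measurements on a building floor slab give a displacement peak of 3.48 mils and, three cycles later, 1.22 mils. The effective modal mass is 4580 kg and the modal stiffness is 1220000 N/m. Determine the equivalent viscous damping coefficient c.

8300 N·s/m

Logarithmic decrement δ = (1/n)·ln(x₀/x_n) = (1/3)·ln(3.48/1.22) = (1/3)·ln(2.852) = 0.3494.
ζ = δ/√(4π² + δ²) = 0.3494/√(39.48 + 0.122) = 0.3494/6.293 = 0.05552.
c = ζ · 2√(km) = 0.05552 × 2√(1220000 × 4580) = 0.05552 × 149500 = 8301 N·s/m.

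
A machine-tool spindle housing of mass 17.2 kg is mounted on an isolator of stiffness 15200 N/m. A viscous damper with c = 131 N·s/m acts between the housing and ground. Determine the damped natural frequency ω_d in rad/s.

29.5 rad/s

ω_n = √(k/m) = √(15200/17.2) = 29.73 rad/s.
Critical damping c_c = 2√(k·m) = 2√(15200 × 17.2) = 1023 N·s/m, so ζ = c/c_c = 131/1023 = 0.1281.
ω_d = ω_n√(1 − ζ²) = 29.73 × √(1 − 0.0164) = 29.48 rad/s.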